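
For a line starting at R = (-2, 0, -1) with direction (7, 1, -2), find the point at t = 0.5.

P(t) = R + t·d
  = (-2 + 7·0.5, 0 + 1·0.5, -1 + (-2)·0.5)
  = (-2 + 3.5, 0 + 0.5, -1 - 1)
  = (1.5, 0.5, -2)

(1.5, 0.5, -2)


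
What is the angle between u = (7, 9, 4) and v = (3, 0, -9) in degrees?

u·v = 7·3 + 9·0 + 4·(-9) = 21 + 0 - 36 = -15
|u| = √(7² + 9² + 4²) = √146 ≈ 12.08
|v| = √(3² + 0² + (-9)²) = √90 ≈ 9.487
cos θ = (u·v)/(|u||v|) = -15/(12.08·9.487) ≈ -0.1309
θ = arccos(-0.1309) ≈ 97.52°

97.52°


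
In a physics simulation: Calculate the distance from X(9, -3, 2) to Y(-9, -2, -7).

d = √[(x₂-x₁)² + (y₂-y₁)² + (z₂-z₁)²]
  = √[(-18)² + 1² + (-9)²]
  = √[324 + 1 + 81]
  = √406
  ≈ 20.15

20.15


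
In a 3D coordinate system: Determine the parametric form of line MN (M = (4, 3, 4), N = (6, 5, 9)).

Direction vector d = N - M = (6 - 4, 5 - 3, 9 - 4) = (2, 2, 5)
Parametric form r = M + t·d:
x = 4 + 2t, y = 3 + 2t, z = 4 + 5t

x = 4 + 2t, y = 3 + 2t, z = 4 + 5t


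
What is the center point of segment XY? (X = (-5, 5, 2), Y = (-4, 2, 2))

M = ((x₁+x₂)/2, (y₁+y₂)/2, (z₁+z₂)/2)
  = ((-5 - 4)/2, (5 + 2)/2, (2 + 2)/2)
  = (-9/2, 7/2, 4/2)
  = (-4.5, 3.5, 2)

(-4.5, 3.5, 2)


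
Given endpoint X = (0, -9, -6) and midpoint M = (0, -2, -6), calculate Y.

Y = 2M - X
  = (2·0 - 0, 2·(-2) - (-9), 2·(-6) - (-6))
  = (0 + 0, -4 + 9, -12 + 6)
  = (0, 5, -6)

(0, 5, -6)


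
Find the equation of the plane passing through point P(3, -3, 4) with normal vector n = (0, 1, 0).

The plane through P with normal n = (a, b, c) satisfies n·(r - P) = 0,
i.e. ax + by + cz = a·x₀ + b·y₀ + c·z₀.
d = 0·3 + 1·(-3) + 0·4
  = 0 - 3 + 0
  = -3
Equation: y = -3

y = -3


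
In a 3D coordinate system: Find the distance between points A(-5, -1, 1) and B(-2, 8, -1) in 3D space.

d = √[(x₂-x₁)² + (y₂-y₁)² + (z₂-z₁)²]
  = √[3² + 9² + (-2)²]
  = √[9 + 81 + 4]
  = √94
  ≈ 9.695

9.695


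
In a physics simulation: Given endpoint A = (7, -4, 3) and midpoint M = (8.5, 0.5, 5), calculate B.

B = 2M - A
  = (2·8.5 - 7, 2·0.5 - (-4), 2·5 - 3)
  = (17 - 7, 1 + 4, 10 - 3)
  = (10, 5, 7)

(10, 5, 7)


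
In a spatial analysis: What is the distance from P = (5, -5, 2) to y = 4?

distance = |a·x₀ + b·y₀ + c·z₀ - d| / √(a² + b² + c²)
  = |0·5 + 1·(-5) + 0·2 - 4| / √(0² + 1² + 0²)
  = |0 - 5 + 0 - 4| / √(0 + 1 + 0)
  = |-9| / √1
  = 9 / 1
  ≈ 9

9


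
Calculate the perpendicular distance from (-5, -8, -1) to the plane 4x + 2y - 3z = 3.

distance = |a·x₀ + b·y₀ + c·z₀ - d| / √(a² + b² + c²)
  = |4·(-5) + 2·(-8) + (-3)·(-1) - 3| / √(4² + 2² + (-3)²)
  = |-20 - 16 + 3 - 3| / √(16 + 4 + 9)
  = |-36| / √29
  = 36 / 5.385
  ≈ 6.685

6.685


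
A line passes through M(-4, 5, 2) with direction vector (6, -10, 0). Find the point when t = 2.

P(t) = M + t·d
  = (-4 + 6·2, 5 + (-10)·2, 2 + 0·2)
  = (-4 + 12, 5 - 20, 2 + 0)
  = (8, -15, 2)

(8, -15, 2)


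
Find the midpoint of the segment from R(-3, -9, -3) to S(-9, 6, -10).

M = ((x₁+x₂)/2, (y₁+y₂)/2, (z₁+z₂)/2)
  = ((-3 - 9)/2, (-9 + 6)/2, (-3 - 10)/2)
  = (-12/2, -3/2, -13/2)
  = (-6, -1.5, -6.5)

(-6, -1.5, -6.5)


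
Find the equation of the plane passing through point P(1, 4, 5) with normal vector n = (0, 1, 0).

The plane through P with normal n = (a, b, c) satisfies n·(r - P) = 0,
i.e. ax + by + cz = a·x₀ + b·y₀ + c·z₀.
d = 0·1 + 1·4 + 0·5
  = 0 + 4 + 0
  = 4
Equation: y = 4

y = 4


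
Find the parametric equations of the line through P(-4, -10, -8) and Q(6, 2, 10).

Direction vector d = Q - P = (6 + 4, 2 + 10, 10 + 8) = (10, 12, 18)
Parametric form r = P + t·d:
x = -4 + 10t, y = -10 + 12t, z = -8 + 18t

x = -4 + 10t, y = -10 + 12t, z = -8 + 18t


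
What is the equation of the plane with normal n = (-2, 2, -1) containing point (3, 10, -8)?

The plane through P with normal n = (a, b, c) satisfies n·(r - P) = 0,
i.e. ax + by + cz = a·x₀ + b·y₀ + c·z₀.
d = (-2)·3 + 2·10 + (-1)·(-8)
  = -6 + 20 + 8
  = 22
Equation: -2x + 2y - z = 22

-2x + 2y - z = 22


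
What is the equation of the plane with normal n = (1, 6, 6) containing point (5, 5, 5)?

The plane through P with normal n = (a, b, c) satisfies n·(r - P) = 0,
i.e. ax + by + cz = a·x₀ + b·y₀ + c·z₀.
d = 1·5 + 6·5 + 6·5
  = 5 + 30 + 30
  = 65
Equation: x + 6y + 6z = 65

x + 6y + 6z = 65


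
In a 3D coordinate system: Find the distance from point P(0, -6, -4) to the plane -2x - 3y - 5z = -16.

distance = |a·x₀ + b·y₀ + c·z₀ - d| / √(a² + b² + c²)
  = |(-2)·0 + (-3)·(-6) + (-5)·(-4) - (-16)| / √((-2)² + (-3)² + (-5)²)
  = |0 + 18 + 20 + 16| / √(4 + 9 + 25)
  = |54| / √38
  = 54 / 6.164
  ≈ 8.76

8.76


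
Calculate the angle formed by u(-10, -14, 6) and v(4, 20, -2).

u·v = (-10)·4 + (-14)·20 + 6·(-2) = -40 - 280 - 12 = -332
|u| = √((-10)² + (-14)² + 6²) = √332 ≈ 18.22
|v| = √(4² + 20² + (-2)²) = √420 ≈ 20.49
cos θ = (u·v)/(|u||v|) = -332/(18.22·20.49) ≈ -0.8891
θ = arccos(-0.8891) ≈ 152.8°

152.8°


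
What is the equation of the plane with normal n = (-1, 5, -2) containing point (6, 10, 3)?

The plane through P with normal n = (a, b, c) satisfies n·(r - P) = 0,
i.e. ax + by + cz = a·x₀ + b·y₀ + c·z₀.
d = (-1)·6 + 5·10 + (-2)·3
  = -6 + 50 - 6
  = 38
Equation: -x + 5y - 2z = 38

-x + 5y - 2z = 38


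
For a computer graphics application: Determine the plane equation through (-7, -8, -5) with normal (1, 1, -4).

The plane through P with normal n = (a, b, c) satisfies n·(r - P) = 0,
i.e. ax + by + cz = a·x₀ + b·y₀ + c·z₀.
d = 1·(-7) + 1·(-8) + (-4)·(-5)
  = -7 - 8 + 20
  = 5
Equation: x + y - 4z = 5

x + y - 4z = 5


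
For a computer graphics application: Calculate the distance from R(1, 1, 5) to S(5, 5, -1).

d = √[(x₂-x₁)² + (y₂-y₁)² + (z₂-z₁)²]
  = √[4² + 4² + (-6)²]
  = √[16 + 16 + 36]
  = √68
  ≈ 8.246

8.246


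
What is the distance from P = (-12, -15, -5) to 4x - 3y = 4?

distance = |a·x₀ + b·y₀ + c·z₀ - d| / √(a² + b² + c²)
  = |4·(-12) + (-3)·(-15) + 0·(-5) - 4| / √(4² + (-3)² + 0²)
  = |-48 + 45 + 0 - 4| / √(16 + 9 + 0)
  = |-7| / √25
  = 7 / 5
  ≈ 1.4

1.4


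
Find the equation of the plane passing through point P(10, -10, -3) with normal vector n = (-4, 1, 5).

The plane through P with normal n = (a, b, c) satisfies n·(r - P) = 0,
i.e. ax + by + cz = a·x₀ + b·y₀ + c·z₀.
d = (-4)·10 + 1·(-10) + 5·(-3)
  = -40 - 10 - 15
  = -65
Equation: -4x + y + 5z = -65

-4x + y + 5z = -65


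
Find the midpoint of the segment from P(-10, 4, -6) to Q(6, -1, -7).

M = ((x₁+x₂)/2, (y₁+y₂)/2, (z₁+z₂)/2)
  = ((-10 + 6)/2, (4 - 1)/2, (-6 - 7)/2)
  = (-4/2, 3/2, -13/2)
  = (-2, 1.5, -6.5)

(-2, 1.5, -6.5)


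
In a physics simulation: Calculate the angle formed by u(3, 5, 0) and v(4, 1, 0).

u·v = 3·4 + 5·1 + 0·0 = 12 + 5 + 0 = 17
|u| = √(3² + 5² + 0²) = √34 ≈ 5.831
|v| = √(4² + 1² + 0²) = √17 ≈ 4.123
cos θ = (u·v)/(|u||v|) = 17/(5.831·4.123) ≈ 0.7071
θ = arccos(0.7071) ≈ 45°

45°


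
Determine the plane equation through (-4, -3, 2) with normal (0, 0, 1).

The plane through P with normal n = (a, b, c) satisfies n·(r - P) = 0,
i.e. ax + by + cz = a·x₀ + b·y₀ + c·z₀.
d = 0·(-4) + 0·(-3) + 1·2
  = 0 + 0 + 2
  = 2
Equation: z = 2

z = 2


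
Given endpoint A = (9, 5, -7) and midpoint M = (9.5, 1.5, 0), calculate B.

B = 2M - A
  = (2·9.5 - 9, 2·1.5 - 5, 2·0 - (-7))
  = (19 - 9, 3 - 5, 0 + 7)
  = (10, -2, 7)

(10, -2, 7)


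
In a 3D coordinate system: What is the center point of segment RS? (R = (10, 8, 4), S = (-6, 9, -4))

M = ((x₁+x₂)/2, (y₁+y₂)/2, (z₁+z₂)/2)
  = ((10 - 6)/2, (8 + 9)/2, (4 - 4)/2)
  = (4/2, 17/2, 0/2)
  = (2, 8.5, 0)

(2, 8.5, 0)


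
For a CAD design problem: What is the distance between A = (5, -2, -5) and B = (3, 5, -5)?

d = √[(x₂-x₁)² + (y₂-y₁)² + (z₂-z₁)²]
  = √[(-2)² + 7² + 0²]
  = √[4 + 49 + 0]
  = √53
  ≈ 7.28

7.28


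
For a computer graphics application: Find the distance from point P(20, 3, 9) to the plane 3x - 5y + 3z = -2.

distance = |a·x₀ + b·y₀ + c·z₀ - d| / √(a² + b² + c²)
  = |3·20 + (-5)·3 + 3·9 - (-2)| / √(3² + (-5)² + 3²)
  = |60 - 15 + 27 + 2| / √(9 + 25 + 9)
  = |74| / √43
  = 74 / 6.557
  ≈ 11.28

11.28


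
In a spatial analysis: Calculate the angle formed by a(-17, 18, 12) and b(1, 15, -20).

a·b = (-17)·1 + 18·15 + 12·(-20) = -17 + 270 - 240 = 13
|a| = √((-17)² + 18² + 12²) = √757 ≈ 27.51
|b| = √(1² + 15² + (-20)²) = √626 ≈ 25.02
cos θ = (a·b)/(|a||b|) = 13/(27.51·25.02) ≈ 0.01888
θ = arccos(0.01888) ≈ 88.92°

88.92°


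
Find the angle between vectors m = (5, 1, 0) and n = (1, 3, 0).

m·n = 5·1 + 1·3 + 0·0 = 5 + 3 + 0 = 8
|m| = √(5² + 1² + 0²) = √26 ≈ 5.099
|n| = √(1² + 3² + 0²) = √10 ≈ 3.162
cos θ = (m·n)/(|m||n|) = 8/(5.099·3.162) ≈ 0.4961
θ = arccos(0.4961) ≈ 60.26°

60.26°


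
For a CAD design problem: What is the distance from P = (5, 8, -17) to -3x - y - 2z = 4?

distance = |a·x₀ + b·y₀ + c·z₀ - d| / √(a² + b² + c²)
  = |(-3)·5 + (-1)·8 + (-2)·(-17) - 4| / √((-3)² + (-1)² + (-2)²)
  = |-15 - 8 + 34 - 4| / √(9 + 1 + 4)
  = |7| / √14
  = 7 / 3.742
  ≈ 1.871

1.871


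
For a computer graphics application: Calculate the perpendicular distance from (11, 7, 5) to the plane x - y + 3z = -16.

distance = |a·x₀ + b·y₀ + c·z₀ - d| / √(a² + b² + c²)
  = |1·11 + (-1)·7 + 3·5 - (-16)| / √(1² + (-1)² + 3²)
  = |11 - 7 + 15 + 16| / √(1 + 1 + 9)
  = |35| / √11
  = 35 / 3.317
  ≈ 10.55

10.55


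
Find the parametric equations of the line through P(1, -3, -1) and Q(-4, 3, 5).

Direction vector d = Q - P = (-4 - 1, 3 + 3, 5 + 1) = (-5, 6, 6)
Parametric form r = P + t·d:
x = 1 - 5t, y = -3 + 6t, z = -1 + 6t

x = 1 - 5t, y = -3 + 6t, z = -1 + 6t


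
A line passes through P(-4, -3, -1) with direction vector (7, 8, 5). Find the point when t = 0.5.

P(t) = P + t·d
  = (-4 + 7·0.5, -3 + 8·0.5, -1 + 5·0.5)
  = (-4 + 3.5, -3 + 4, -1 + 2.5)
  = (-0.5, 1, 1.5)

(-0.5, 1, 1.5)


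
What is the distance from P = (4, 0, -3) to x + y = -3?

distance = |a·x₀ + b·y₀ + c·z₀ - d| / √(a² + b² + c²)
  = |1·4 + 1·0 + 0·(-3) - (-3)| / √(1² + 1² + 0²)
  = |4 + 0 + 0 + 3| / √(1 + 1 + 0)
  = |7| / √2
  = 7 / 1.414
  ≈ 4.95

4.95


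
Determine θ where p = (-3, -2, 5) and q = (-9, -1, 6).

p·q = (-3)·(-9) + (-2)·(-1) + 5·6 = 27 + 2 + 30 = 59
|p| = √((-3)² + (-2)² + 5²) = √38 ≈ 6.164
|q| = √((-9)² + (-1)² + 6²) = √118 ≈ 10.86
cos θ = (p·q)/(|p||q|) = 59/(6.164·10.86) ≈ 0.8811
θ = arccos(0.8811) ≈ 28.23°

28.23°


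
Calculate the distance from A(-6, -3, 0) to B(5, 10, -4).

d = √[(x₂-x₁)² + (y₂-y₁)² + (z₂-z₁)²]
  = √[11² + 13² + (-4)²]
  = √[121 + 169 + 16]
  = √306
  ≈ 17.49

17.49


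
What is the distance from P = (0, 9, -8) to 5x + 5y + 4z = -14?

distance = |a·x₀ + b·y₀ + c·z₀ - d| / √(a² + b² + c²)
  = |5·0 + 5·9 + 4·(-8) - (-14)| / √(5² + 5² + 4²)
  = |0 + 45 - 32 + 14| / √(25 + 25 + 16)
  = |27| / √66
  = 27 / 8.124
  ≈ 3.323

3.323


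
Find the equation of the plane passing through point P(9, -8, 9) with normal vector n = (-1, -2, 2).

The plane through P with normal n = (a, b, c) satisfies n·(r - P) = 0,
i.e. ax + by + cz = a·x₀ + b·y₀ + c·z₀.
d = (-1)·9 + (-2)·(-8) + 2·9
  = -9 + 16 + 18
  = 25
Equation: -x - 2y + 2z = 25

-x - 2y + 2z = 25


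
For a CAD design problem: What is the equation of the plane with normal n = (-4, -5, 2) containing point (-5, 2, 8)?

The plane through P with normal n = (a, b, c) satisfies n·(r - P) = 0,
i.e. ax + by + cz = a·x₀ + b·y₀ + c·z₀.
d = (-4)·(-5) + (-5)·2 + 2·8
  = 20 - 10 + 16
  = 26
Equation: -4x - 5y + 2z = 26

-4x - 5y + 2z = 26


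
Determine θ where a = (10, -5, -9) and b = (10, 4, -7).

a·b = 10·10 + (-5)·4 + (-9)·(-7) = 100 - 20 + 63 = 143
|a| = √(10² + (-5)² + (-9)²) = √206 ≈ 14.35
|b| = √(10² + 4² + (-7)²) = √165 ≈ 12.85
cos θ = (a·b)/(|a||b|) = 143/(14.35·12.85) ≈ 0.7756
θ = arccos(0.7756) ≈ 39.14°

39.14°


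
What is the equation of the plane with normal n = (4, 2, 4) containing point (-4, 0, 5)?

The plane through P with normal n = (a, b, c) satisfies n·(r - P) = 0,
i.e. ax + by + cz = a·x₀ + b·y₀ + c·z₀.
d = 4·(-4) + 2·0 + 4·5
  = -16 + 0 + 20
  = 4
Equation: 4x + 2y + 4z = 4

4x + 2y + 4z = 4


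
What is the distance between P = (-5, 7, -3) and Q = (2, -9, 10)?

d = √[(x₂-x₁)² + (y₂-y₁)² + (z₂-z₁)²]
  = √[7² + (-16)² + 13²]
  = √[49 + 256 + 169]
  = √474
  ≈ 21.77

21.77


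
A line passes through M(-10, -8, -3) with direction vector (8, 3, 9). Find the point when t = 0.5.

P(t) = M + t·d
  = (-10 + 8·0.5, -8 + 3·0.5, -3 + 9·0.5)
  = (-10 + 4, -8 + 1.5, -3 + 4.5)
  = (-6, -6.5, 1.5)

(-6, -6.5, 1.5)


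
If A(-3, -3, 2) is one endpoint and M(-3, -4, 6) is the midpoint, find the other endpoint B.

B = 2M - A
  = (2·(-3) - (-3), 2·(-4) - (-3), 2·6 - 2)
  = (-6 + 3, -8 + 3, 12 - 2)
  = (-3, -5, 10)

(-3, -5, 10)


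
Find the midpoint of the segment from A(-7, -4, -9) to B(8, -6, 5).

M = ((x₁+x₂)/2, (y₁+y₂)/2, (z₁+z₂)/2)
  = ((-7 + 8)/2, (-4 - 6)/2, (-9 + 5)/2)
  = (1/2, -10/2, -4/2)
  = (0.5, -5, -2)

(0.5, -5, -2)


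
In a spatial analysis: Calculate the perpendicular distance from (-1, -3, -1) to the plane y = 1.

distance = |a·x₀ + b·y₀ + c·z₀ - d| / √(a² + b² + c²)
  = |0·(-1) + 1·(-3) + 0·(-1) - 1| / √(0² + 1² + 0²)
  = |0 - 3 + 0 - 1| / √(0 + 1 + 0)
  = |-4| / √1
  = 4 / 1
  ≈ 4

4


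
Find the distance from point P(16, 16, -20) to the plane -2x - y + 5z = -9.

distance = |a·x₀ + b·y₀ + c·z₀ - d| / √(a² + b² + c²)
  = |(-2)·16 + (-1)·16 + 5·(-20) - (-9)| / √((-2)² + (-1)² + 5²)
  = |-32 - 16 - 100 + 9| / √(4 + 1 + 25)
  = |-139| / √30
  = 139 / 5.477
  ≈ 25.38

25.38


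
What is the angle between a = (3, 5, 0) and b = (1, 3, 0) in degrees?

a·b = 3·1 + 5·3 + 0·0 = 3 + 15 + 0 = 18
|a| = √(3² + 5² + 0²) = √34 ≈ 5.831
|b| = √(1² + 3² + 0²) = √10 ≈ 3.162
cos θ = (a·b)/(|a||b|) = 18/(5.831·3.162) ≈ 0.9762
θ = arccos(0.9762) ≈ 12.53°

12.53°


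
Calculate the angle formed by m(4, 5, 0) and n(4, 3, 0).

m·n = 4·4 + 5·3 + 0·0 = 16 + 15 + 0 = 31
|m| = √(4² + 5² + 0²) = √41 ≈ 6.403
|n| = √(4² + 3² + 0²) = √25 ≈ 5
cos θ = (m·n)/(|m||n|) = 31/(6.403·5) ≈ 0.9683
θ = arccos(0.9683) ≈ 14.47°

14.47°


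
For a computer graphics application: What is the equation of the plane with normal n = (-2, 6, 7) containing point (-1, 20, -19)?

The plane through P with normal n = (a, b, c) satisfies n·(r - P) = 0,
i.e. ax + by + cz = a·x₀ + b·y₀ + c·z₀.
d = (-2)·(-1) + 6·20 + 7·(-19)
  = 2 + 120 - 133
  = -11
Equation: -2x + 6y + 7z = -11

-2x + 6y + 7z = -11


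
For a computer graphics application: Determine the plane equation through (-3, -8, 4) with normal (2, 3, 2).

The plane through P with normal n = (a, b, c) satisfies n·(r - P) = 0,
i.e. ax + by + cz = a·x₀ + b·y₀ + c·z₀.
d = 2·(-3) + 3·(-8) + 2·4
  = -6 - 24 + 8
  = -22
Equation: 2x + 3y + 2z = -22

2x + 3y + 2z = -22


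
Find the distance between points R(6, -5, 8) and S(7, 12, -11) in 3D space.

d = √[(x₂-x₁)² + (y₂-y₁)² + (z₂-z₁)²]
  = √[1² + 17² + (-19)²]
  = √[1 + 289 + 361]
  = √651
  ≈ 25.51

25.51


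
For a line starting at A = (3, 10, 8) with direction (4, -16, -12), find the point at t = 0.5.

P(t) = A + t·d
  = (3 + 4·0.5, 10 + (-16)·0.5, 8 + (-12)·0.5)
  = (3 + 2, 10 - 8, 8 - 6)
  = (5, 2, 2)

(5, 2, 2)


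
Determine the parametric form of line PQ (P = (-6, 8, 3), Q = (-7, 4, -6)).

Direction vector d = Q - P = (-7 + 6, 4 - 8, -6 - 3) = (-1, -4, -9)
Parametric form r = P + t·d:
x = -6 - t, y = 8 - 4t, z = 3 - 9t

x = -6 - t, y = 8 - 4t, z = 3 - 9t


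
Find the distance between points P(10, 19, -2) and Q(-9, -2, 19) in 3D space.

d = √[(x₂-x₁)² + (y₂-y₁)² + (z₂-z₁)²]
  = √[(-19)² + (-21)² + 21²]
  = √[361 + 441 + 441]
  = √1243
  ≈ 35.26

35.26


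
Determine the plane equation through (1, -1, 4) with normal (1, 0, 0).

The plane through P with normal n = (a, b, c) satisfies n·(r - P) = 0,
i.e. ax + by + cz = a·x₀ + b·y₀ + c·z₀.
d = 1·1 + 0·(-1) + 0·4
  = 1 + 0 + 0
  = 1
Equation: x = 1

x = 1


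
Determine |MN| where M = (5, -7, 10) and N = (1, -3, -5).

d = √[(x₂-x₁)² + (y₂-y₁)² + (z₂-z₁)²]
  = √[(-4)² + 4² + (-15)²]
  = √[16 + 16 + 225]
  = √257
  ≈ 16.03

16.03


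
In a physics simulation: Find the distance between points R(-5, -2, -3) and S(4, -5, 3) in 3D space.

d = √[(x₂-x₁)² + (y₂-y₁)² + (z₂-z₁)²]
  = √[9² + (-3)² + 6²]
  = √[81 + 9 + 36]
  = √126
  ≈ 11.22

11.22


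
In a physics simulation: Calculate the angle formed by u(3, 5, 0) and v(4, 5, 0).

u·v = 3·4 + 5·5 + 0·0 = 12 + 25 + 0 = 37
|u| = √(3² + 5² + 0²) = √34 ≈ 5.831
|v| = √(4² + 5² + 0²) = √41 ≈ 6.403
cos θ = (u·v)/(|u||v|) = 37/(5.831·6.403) ≈ 0.991
θ = arccos(0.991) ≈ 7.696°

7.696°


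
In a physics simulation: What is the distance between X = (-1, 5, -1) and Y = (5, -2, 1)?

d = √[(x₂-x₁)² + (y₂-y₁)² + (z₂-z₁)²]
  = √[6² + (-7)² + 2²]
  = √[36 + 49 + 4]
  = √89
  ≈ 9.434

9.434


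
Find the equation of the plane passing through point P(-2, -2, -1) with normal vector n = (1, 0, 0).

The plane through P with normal n = (a, b, c) satisfies n·(r - P) = 0,
i.e. ax + by + cz = a·x₀ + b·y₀ + c·z₀.
d = 1·(-2) + 0·(-2) + 0·(-1)
  = -2 + 0 + 0
  = -2
Equation: x = -2

x = -2


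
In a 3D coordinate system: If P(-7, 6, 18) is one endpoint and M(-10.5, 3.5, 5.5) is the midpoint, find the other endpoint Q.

Q = 2M - P
  = (2·(-10.5) - (-7), 2·3.5 - 6, 2·5.5 - 18)
  = (-21 + 7, 7 - 6, 11 - 18)
  = (-14, 1, -7)

(-14, 1, -7)


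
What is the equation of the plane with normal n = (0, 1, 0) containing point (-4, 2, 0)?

The plane through P with normal n = (a, b, c) satisfies n·(r - P) = 0,
i.e. ax + by + cz = a·x₀ + b·y₀ + c·z₀.
d = 0·(-4) + 1·2 + 0·0
  = 0 + 2 + 0
  = 2
Equation: y = 2

y = 2


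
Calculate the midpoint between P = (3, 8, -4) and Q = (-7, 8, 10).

M = ((x₁+x₂)/2, (y₁+y₂)/2, (z₁+z₂)/2)
  = ((3 - 7)/2, (8 + 8)/2, (-4 + 10)/2)
  = (-4/2, 16/2, 6/2)
  = (-2, 8, 3)

(-2, 8, 3)


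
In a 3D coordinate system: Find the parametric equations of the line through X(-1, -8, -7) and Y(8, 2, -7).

Direction vector d = Y - X = (8 + 1, 2 + 8, -7 + 7) = (9, 10, 0)
Parametric form r = X + t·d:
x = -1 + 9t, y = -8 + 10t, z = -7

x = -1 + 9t, y = -8 + 10t, z = -7


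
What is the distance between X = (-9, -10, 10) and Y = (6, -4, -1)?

d = √[(x₂-x₁)² + (y₂-y₁)² + (z₂-z₁)²]
  = √[15² + 6² + (-11)²]
  = √[225 + 36 + 121]
  = √382
  ≈ 19.54

19.54


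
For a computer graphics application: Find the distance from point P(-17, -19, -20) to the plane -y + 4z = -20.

distance = |a·x₀ + b·y₀ + c·z₀ - d| / √(a² + b² + c²)
  = |0·(-17) + (-1)·(-19) + 4·(-20) - (-20)| / √(0² + (-1)² + 4²)
  = |0 + 19 - 80 + 20| / √(0 + 1 + 16)
  = |-41| / √17
  = 41 / 4.123
  ≈ 9.944

9.944


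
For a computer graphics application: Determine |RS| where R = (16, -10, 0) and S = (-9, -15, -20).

d = √[(x₂-x₁)² + (y₂-y₁)² + (z₂-z₁)²]
  = √[(-25)² + (-5)² + (-20)²]
  = √[625 + 25 + 400]
  = √1050
  ≈ 32.4

32.4


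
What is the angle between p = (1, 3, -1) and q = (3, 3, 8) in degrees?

p·q = 1·3 + 3·3 + (-1)·8 = 3 + 9 - 8 = 4
|p| = √(1² + 3² + (-1)²) = √11 ≈ 3.317
|q| = √(3² + 3² + 8²) = √82 ≈ 9.055
cos θ = (p·q)/(|p||q|) = 4/(3.317·9.055) ≈ 0.1332
θ = arccos(0.1332) ≈ 82.35°

82.35°


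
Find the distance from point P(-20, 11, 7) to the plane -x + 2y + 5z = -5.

distance = |a·x₀ + b·y₀ + c·z₀ - d| / √(a² + b² + c²)
  = |(-1)·(-20) + 2·11 + 5·7 - (-5)| / √((-1)² + 2² + 5²)
  = |20 + 22 + 35 + 5| / √(1 + 4 + 25)
  = |82| / √30
  = 82 / 5.477
  ≈ 14.97

14.97


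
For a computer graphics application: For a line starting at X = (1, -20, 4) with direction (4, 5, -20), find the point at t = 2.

P(t) = X + t·d
  = (1 + 4·2, -20 + 5·2, 4 + (-20)·2)
  = (1 + 8, -20 + 10, 4 - 40)
  = (9, -10, -36)

(9, -10, -36)


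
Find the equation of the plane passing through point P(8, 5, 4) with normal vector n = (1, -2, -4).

The plane through P with normal n = (a, b, c) satisfies n·(r - P) = 0,
i.e. ax + by + cz = a·x₀ + b·y₀ + c·z₀.
d = 1·8 + (-2)·5 + (-4)·4
  = 8 - 10 - 16
  = -18
Equation: x - 2y - 4z = -18

x - 2y - 4z = -18


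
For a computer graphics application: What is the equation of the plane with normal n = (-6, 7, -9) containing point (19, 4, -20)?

The plane through P with normal n = (a, b, c) satisfies n·(r - P) = 0,
i.e. ax + by + cz = a·x₀ + b·y₀ + c·z₀.
d = (-6)·19 + 7·4 + (-9)·(-20)
  = -114 + 28 + 180
  = 94
Equation: -6x + 7y - 9z = 94

-6x + 7y - 9z = 94


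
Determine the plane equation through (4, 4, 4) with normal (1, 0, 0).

The plane through P with normal n = (a, b, c) satisfies n·(r - P) = 0,
i.e. ax + by + cz = a·x₀ + b·y₀ + c·z₀.
d = 1·4 + 0·4 + 0·4
  = 4 + 0 + 0
  = 4
Equation: x = 4

x = 4


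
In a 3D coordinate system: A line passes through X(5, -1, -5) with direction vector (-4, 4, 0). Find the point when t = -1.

P(t) = X + t·d
  = (5 + (-4)·(-1), -1 + 4·(-1), -5 + 0·(-1))
  = (5 + 4, -1 - 4, -5 + 0)
  = (9, -5, -5)

(9, -5, -5)


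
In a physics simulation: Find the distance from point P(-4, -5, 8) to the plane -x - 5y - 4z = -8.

distance = |a·x₀ + b·y₀ + c·z₀ - d| / √(a² + b² + c²)
  = |(-1)·(-4) + (-5)·(-5) + (-4)·8 - (-8)| / √((-1)² + (-5)² + (-4)²)
  = |4 + 25 - 32 + 8| / √(1 + 25 + 16)
  = |5| / √42
  = 5 / 6.481
  ≈ 0.7715

0.7715


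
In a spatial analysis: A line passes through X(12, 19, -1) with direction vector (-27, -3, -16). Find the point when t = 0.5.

P(t) = X + t·d
  = (12 + (-27)·0.5, 19 + (-3)·0.5, -1 + (-16)·0.5)
  = (12 - 13.5, 19 - 1.5, -1 - 8)
  = (-1.5, 17.5, -9)

(-1.5, 17.5, -9)


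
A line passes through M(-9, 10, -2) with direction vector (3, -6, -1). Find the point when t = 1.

P(t) = M + t·d
  = (-9 + 3·1, 10 + (-6)·1, -2 + (-1)·1)
  = (-9 + 3, 10 - 6, -2 - 1)
  = (-6, 4, -3)

(-6, 4, -3)


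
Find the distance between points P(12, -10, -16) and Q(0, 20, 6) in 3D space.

d = √[(x₂-x₁)² + (y₂-y₁)² + (z₂-z₁)²]
  = √[(-12)² + 30² + 22²]
  = √[144 + 900 + 484]
  = √1528
  ≈ 39.09

39.09


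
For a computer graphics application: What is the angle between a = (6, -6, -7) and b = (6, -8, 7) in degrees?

a·b = 6·6 + (-6)·(-8) + (-7)·7 = 36 + 48 - 49 = 35
|a| = √(6² + (-6)² + (-7)²) = √121 ≈ 11
|b| = √(6² + (-8)² + 7²) = √149 ≈ 12.21
cos θ = (a·b)/(|a||b|) = 35/(11·12.21) ≈ 0.2607
θ = arccos(0.2607) ≈ 74.89°

74.89°


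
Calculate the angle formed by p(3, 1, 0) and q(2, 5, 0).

p·q = 3·2 + 1·5 + 0·0 = 6 + 5 + 0 = 11
|p| = √(3² + 1² + 0²) = √10 ≈ 3.162
|q| = √(2² + 5² + 0²) = √29 ≈ 5.385
cos θ = (p·q)/(|p||q|) = 11/(3.162·5.385) ≈ 0.6459
θ = arccos(0.6459) ≈ 49.76°

49.76°


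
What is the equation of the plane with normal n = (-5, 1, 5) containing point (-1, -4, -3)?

The plane through P with normal n = (a, b, c) satisfies n·(r - P) = 0,
i.e. ax + by + cz = a·x₀ + b·y₀ + c·z₀.
d = (-5)·(-1) + 1·(-4) + 5·(-3)
  = 5 - 4 - 15
  = -14
Equation: -5x + y + 5z = -14

-5x + y + 5z = -14


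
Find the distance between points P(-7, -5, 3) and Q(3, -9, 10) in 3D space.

d = √[(x₂-x₁)² + (y₂-y₁)² + (z₂-z₁)²]
  = √[10² + (-4)² + 7²]
  = √[100 + 16 + 49]
  = √165
  ≈ 12.85

12.85


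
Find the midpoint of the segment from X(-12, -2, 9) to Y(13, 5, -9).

M = ((x₁+x₂)/2, (y₁+y₂)/2, (z₁+z₂)/2)
  = ((-12 + 13)/2, (-2 + 5)/2, (9 - 9)/2)
  = (1/2, 3/2, 0/2)
  = (0.5, 1.5, 0)

(0.5, 1.5, 0)


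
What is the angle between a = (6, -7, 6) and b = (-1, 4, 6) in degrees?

a·b = 6·(-1) + (-7)·4 + 6·6 = -6 - 28 + 36 = 2
|a| = √(6² + (-7)² + 6²) = √121 ≈ 11
|b| = √((-1)² + 4² + 6²) = √53 ≈ 7.28
cos θ = (a·b)/(|a||b|) = 2/(11·7.28) ≈ 0.02497
θ = arccos(0.02497) ≈ 88.57°

88.57°


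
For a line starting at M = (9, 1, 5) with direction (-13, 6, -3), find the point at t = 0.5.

P(t) = M + t·d
  = (9 + (-13)·0.5, 1 + 6·0.5, 5 + (-3)·0.5)
  = (9 - 6.5, 1 + 3, 5 - 1.5)
  = (2.5, 4, 3.5)

(2.5, 4, 3.5)


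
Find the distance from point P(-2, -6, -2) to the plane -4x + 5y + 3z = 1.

distance = |a·x₀ + b·y₀ + c·z₀ - d| / √(a² + b² + c²)
  = |(-4)·(-2) + 5·(-6) + 3·(-2) - 1| / √((-4)² + 5² + 3²)
  = |8 - 30 - 6 - 1| / √(16 + 25 + 9)
  = |-29| / √50
  = 29 / 7.071
  ≈ 4.101

4.101


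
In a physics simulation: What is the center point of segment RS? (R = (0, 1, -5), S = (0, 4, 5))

M = ((x₁+x₂)/2, (y₁+y₂)/2, (z₁+z₂)/2)
  = ((0 + 0)/2, (1 + 4)/2, (-5 + 5)/2)
  = (0/2, 5/2, 0/2)
  = (0, 2.5, 0)

(0, 2.5, 0)


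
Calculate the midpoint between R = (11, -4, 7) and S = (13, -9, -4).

M = ((x₁+x₂)/2, (y₁+y₂)/2, (z₁+z₂)/2)
  = ((11 + 13)/2, (-4 - 9)/2, (7 - 4)/2)
  = (24/2, -13/2, 3/2)
  = (12, -6.5, 1.5)

(12, -6.5, 1.5)


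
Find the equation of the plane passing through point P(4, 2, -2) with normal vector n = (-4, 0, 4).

The plane through P with normal n = (a, b, c) satisfies n·(r - P) = 0,
i.e. ax + by + cz = a·x₀ + b·y₀ + c·z₀.
d = (-4)·4 + 0·2 + 4·(-2)
  = -16 + 0 - 8
  = -24
Equation: -4x + 4z = -24

-4x + 4z = -24


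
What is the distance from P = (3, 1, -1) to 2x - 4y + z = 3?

distance = |a·x₀ + b·y₀ + c·z₀ - d| / √(a² + b² + c²)
  = |2·3 + (-4)·1 + 1·(-1) - 3| / √(2² + (-4)² + 1²)
  = |6 - 4 - 1 - 3| / √(4 + 16 + 1)
  = |-2| / √21
  = 2 / 4.583
  ≈ 0.4364

0.4364


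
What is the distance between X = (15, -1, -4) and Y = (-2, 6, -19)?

d = √[(x₂-x₁)² + (y₂-y₁)² + (z₂-z₁)²]
  = √[(-17)² + 7² + (-15)²]
  = √[289 + 49 + 225]
  = √563
  ≈ 23.73

23.73


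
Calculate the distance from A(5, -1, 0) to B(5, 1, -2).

d = √[(x₂-x₁)² + (y₂-y₁)² + (z₂-z₁)²]
  = √[0² + 2² + (-2)²]
  = √[0 + 4 + 4]
  = √8
  ≈ 2.828

2.828


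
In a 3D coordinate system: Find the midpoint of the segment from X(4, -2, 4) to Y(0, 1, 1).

M = ((x₁+x₂)/2, (y₁+y₂)/2, (z₁+z₂)/2)
  = ((4 + 0)/2, (-2 + 1)/2, (4 + 1)/2)
  = (4/2, -1/2, 5/2)
  = (2, -0.5, 2.5)

(2, -0.5, 2.5)


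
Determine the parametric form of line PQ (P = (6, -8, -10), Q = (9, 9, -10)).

Direction vector d = Q - P = (9 - 6, 9 + 8, -10 + 10) = (3, 17, 0)
Parametric form r = P + t·d:
x = 6 + 3t, y = -8 + 17t, z = -10

x = 6 + 3t, y = -8 + 17t, z = -10


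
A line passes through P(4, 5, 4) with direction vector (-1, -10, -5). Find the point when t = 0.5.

P(t) = P + t·d
  = (4 + (-1)·0.5, 5 + (-10)·0.5, 4 + (-5)·0.5)
  = (4 - 0.5, 5 - 5, 4 - 2.5)
  = (3.5, 0, 1.5)

(3.5, 0, 1.5)


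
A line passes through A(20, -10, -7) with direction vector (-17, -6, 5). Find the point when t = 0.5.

P(t) = A + t·d
  = (20 + (-17)·0.5, -10 + (-6)·0.5, -7 + 5·0.5)
  = (20 - 8.5, -10 - 3, -7 + 2.5)
  = (11.5, -13, -4.5)

(11.5, -13, -4.5)


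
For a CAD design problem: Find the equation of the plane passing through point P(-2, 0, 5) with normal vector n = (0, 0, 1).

The plane through P with normal n = (a, b, c) satisfies n·(r - P) = 0,
i.e. ax + by + cz = a·x₀ + b·y₀ + c·z₀.
d = 0·(-2) + 0·0 + 1·5
  = 0 + 0 + 5
  = 5
Equation: z = 5

z = 5


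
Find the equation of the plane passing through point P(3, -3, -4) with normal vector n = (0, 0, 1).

The plane through P with normal n = (a, b, c) satisfies n·(r - P) = 0,
i.e. ax + by + cz = a·x₀ + b·y₀ + c·z₀.
d = 0·3 + 0·(-3) + 1·(-4)
  = 0 + 0 - 4
  = -4
Equation: z = -4

z = -4


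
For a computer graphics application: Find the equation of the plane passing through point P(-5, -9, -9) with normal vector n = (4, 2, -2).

The plane through P with normal n = (a, b, c) satisfies n·(r - P) = 0,
i.e. ax + by + cz = a·x₀ + b·y₀ + c·z₀.
d = 4·(-5) + 2·(-9) + (-2)·(-9)
  = -20 - 18 + 18
  = -20
Equation: 4x + 2y - 2z = -20

4x + 2y - 2z = -20


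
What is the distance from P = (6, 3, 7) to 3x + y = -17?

distance = |a·x₀ + b·y₀ + c·z₀ - d| / √(a² + b² + c²)
  = |3·6 + 1·3 + 0·7 - (-17)| / √(3² + 1² + 0²)
  = |18 + 3 + 0 + 17| / √(9 + 1 + 0)
  = |38| / √10
  = 38 / 3.162
  ≈ 12.02

12.02


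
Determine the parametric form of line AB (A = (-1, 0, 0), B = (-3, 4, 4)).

Direction vector d = B - A = (-3 + 1, 4 + 0, 4 + 0) = (-2, 4, 4)
Parametric form r = A + t·d:
x = -1 - 2t, y = 0 + 4t, z = 0 + 4t

x = -1 - 2t, y = 0 + 4t, z = 0 + 4t


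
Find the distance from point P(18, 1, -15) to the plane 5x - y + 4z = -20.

distance = |a·x₀ + b·y₀ + c·z₀ - d| / √(a² + b² + c²)
  = |5·18 + (-1)·1 + 4·(-15) - (-20)| / √(5² + (-1)² + 4²)
  = |90 - 1 - 60 + 20| / √(25 + 1 + 16)
  = |49| / √42
  = 49 / 6.481
  ≈ 7.561

7.561


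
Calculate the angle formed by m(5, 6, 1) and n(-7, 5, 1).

m·n = 5·(-7) + 6·5 + 1·1 = -35 + 30 + 1 = -4
|m| = √(5² + 6² + 1²) = √62 ≈ 7.874
|n| = √((-7)² + 5² + 1²) = √75 ≈ 8.66
cos θ = (m·n)/(|m||n|) = -4/(7.874·8.66) ≈ -0.05866
θ = arccos(-0.05866) ≈ 93.36°

93.36°


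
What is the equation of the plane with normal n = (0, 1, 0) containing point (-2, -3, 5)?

The plane through P with normal n = (a, b, c) satisfies n·(r - P) = 0,
i.e. ax + by + cz = a·x₀ + b·y₀ + c·z₀.
d = 0·(-2) + 1·(-3) + 0·5
  = 0 - 3 + 0
  = -3
Equation: y = -3

y = -3


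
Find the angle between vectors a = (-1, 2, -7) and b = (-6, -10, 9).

a·b = (-1)·(-6) + 2·(-10) + (-7)·9 = 6 - 20 - 63 = -77
|a| = √((-1)² + 2² + (-7)²) = √54 ≈ 7.348
|b| = √((-6)² + (-10)² + 9²) = √217 ≈ 14.73
cos θ = (a·b)/(|a||b|) = -77/(7.348·14.73) ≈ -0.7113
θ = arccos(-0.7113) ≈ 135.3°

135.3°


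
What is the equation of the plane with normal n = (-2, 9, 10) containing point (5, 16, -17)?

The plane through P with normal n = (a, b, c) satisfies n·(r - P) = 0,
i.e. ax + by + cz = a·x₀ + b·y₀ + c·z₀.
d = (-2)·5 + 9·16 + 10·(-17)
  = -10 + 144 - 170
  = -36
Equation: -2x + 9y + 10z = -36

-2x + 9y + 10z = -36


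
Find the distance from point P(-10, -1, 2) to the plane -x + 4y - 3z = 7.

distance = |a·x₀ + b·y₀ + c·z₀ - d| / √(a² + b² + c²)
  = |(-1)·(-10) + 4·(-1) + (-3)·2 - 7| / √((-1)² + 4² + (-3)²)
  = |10 - 4 - 6 - 7| / √(1 + 16 + 9)
  = |-7| / √26
  = 7 / 5.099
  ≈ 1.373

1.373


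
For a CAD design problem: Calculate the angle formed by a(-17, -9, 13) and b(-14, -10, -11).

a·b = (-17)·(-14) + (-9)·(-10) + 13·(-11) = 238 + 90 - 143 = 185
|a| = √((-17)² + (-9)² + 13²) = √539 ≈ 23.22
|b| = √((-14)² + (-10)² + (-11)²) = √417 ≈ 20.42
cos θ = (a·b)/(|a||b|) = 185/(23.22·20.42) ≈ 0.3902
θ = arccos(0.3902) ≈ 67.03°

67.03°


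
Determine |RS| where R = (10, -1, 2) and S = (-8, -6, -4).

d = √[(x₂-x₁)² + (y₂-y₁)² + (z₂-z₁)²]
  = √[(-18)² + (-5)² + (-6)²]
  = √[324 + 25 + 36]
  = √385
  ≈ 19.62

19.62


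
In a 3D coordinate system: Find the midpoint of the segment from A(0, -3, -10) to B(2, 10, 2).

M = ((x₁+x₂)/2, (y₁+y₂)/2, (z₁+z₂)/2)
  = ((0 + 2)/2, (-3 + 10)/2, (-10 + 2)/2)
  = (2/2, 7/2, -8/2)
  = (1, 3.5, -4)

(1, 3.5, -4)


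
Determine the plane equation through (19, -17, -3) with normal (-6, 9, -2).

The plane through P with normal n = (a, b, c) satisfies n·(r - P) = 0,
i.e. ax + by + cz = a·x₀ + b·y₀ + c·z₀.
d = (-6)·19 + 9·(-17) + (-2)·(-3)
  = -114 - 153 + 6
  = -261
Equation: -6x + 9y - 2z = -261

-6x + 9y - 2z = -261


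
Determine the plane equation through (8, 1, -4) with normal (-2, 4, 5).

The plane through P with normal n = (a, b, c) satisfies n·(r - P) = 0,
i.e. ax + by + cz = a·x₀ + b·y₀ + c·z₀.
d = (-2)·8 + 4·1 + 5·(-4)
  = -16 + 4 - 20
  = -32
Equation: -2x + 4y + 5z = -32

-2x + 4y + 5z = -32


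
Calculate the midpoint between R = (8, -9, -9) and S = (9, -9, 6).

M = ((x₁+x₂)/2, (y₁+y₂)/2, (z₁+z₂)/2)
  = ((8 + 9)/2, (-9 - 9)/2, (-9 + 6)/2)
  = (17/2, -18/2, -3/2)
  = (8.5, -9, -1.5)

(8.5, -9, -1.5)


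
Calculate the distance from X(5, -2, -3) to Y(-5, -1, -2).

d = √[(x₂-x₁)² + (y₂-y₁)² + (z₂-z₁)²]
  = √[(-10)² + 1² + 1²]
  = √[100 + 1 + 1]
  = √102
  ≈ 10.1

10.1


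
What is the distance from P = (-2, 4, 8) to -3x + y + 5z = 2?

distance = |a·x₀ + b·y₀ + c·z₀ - d| / √(a² + b² + c²)
  = |(-3)·(-2) + 1·4 + 5·8 - 2| / √((-3)² + 1² + 5²)
  = |6 + 4 + 40 - 2| / √(9 + 1 + 25)
  = |48| / √35
  = 48 / 5.916
  ≈ 8.113

8.113


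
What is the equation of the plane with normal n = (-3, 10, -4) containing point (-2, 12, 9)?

The plane through P with normal n = (a, b, c) satisfies n·(r - P) = 0,
i.e. ax + by + cz = a·x₀ + b·y₀ + c·z₀.
d = (-3)·(-2) + 10·12 + (-4)·9
  = 6 + 120 - 36
  = 90
Equation: -3x + 10y - 4z = 90

-3x + 10y - 4z = 90


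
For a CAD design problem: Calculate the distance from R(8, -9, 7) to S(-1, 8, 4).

d = √[(x₂-x₁)² + (y₂-y₁)² + (z₂-z₁)²]
  = √[(-9)² + 17² + (-3)²]
  = √[81 + 289 + 9]
  = √379
  ≈ 19.47

19.47


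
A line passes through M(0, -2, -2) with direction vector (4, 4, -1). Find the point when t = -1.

P(t) = M + t·d
  = (0 + 4·(-1), -2 + 4·(-1), -2 + (-1)·(-1))
  = (0 - 4, -2 - 4, -2 + 1)
  = (-4, -6, -1)

(-4, -6, -1)


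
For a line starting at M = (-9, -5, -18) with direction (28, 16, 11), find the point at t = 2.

P(t) = M + t·d
  = (-9 + 28·2, -5 + 16·2, -18 + 11·2)
  = (-9 + 56, -5 + 32, -18 + 22)
  = (47, 27, 4)

(47, 27, 4)


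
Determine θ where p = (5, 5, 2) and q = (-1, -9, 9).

p·q = 5·(-1) + 5·(-9) + 2·9 = -5 - 45 + 18 = -32
|p| = √(5² + 5² + 2²) = √54 ≈ 7.348
|q| = √((-1)² + (-9)² + 9²) = √163 ≈ 12.77
cos θ = (p·q)/(|p||q|) = -32/(7.348·12.77) ≈ -0.3411
θ = arccos(-0.3411) ≈ 109.9°

109.9°


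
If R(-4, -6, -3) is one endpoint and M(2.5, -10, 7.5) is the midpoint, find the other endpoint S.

S = 2M - R
  = (2·2.5 - (-4), 2·(-10) - (-6), 2·7.5 - (-3))
  = (5 + 4, -20 + 6, 15 + 3)
  = (9, -14, 18)

(9, -14, 18)


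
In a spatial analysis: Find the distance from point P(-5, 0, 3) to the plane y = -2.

distance = |a·x₀ + b·y₀ + c·z₀ - d| / √(a² + b² + c²)
  = |0·(-5) + 1·0 + 0·3 - (-2)| / √(0² + 1² + 0²)
  = |0 + 0 + 0 + 2| / √(0 + 1 + 0)
  = |2| / √1
  = 2 / 1
  ≈ 2

2


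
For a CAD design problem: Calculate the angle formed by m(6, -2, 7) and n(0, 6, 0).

m·n = 6·0 + (-2)·6 + 7·0 = 0 - 12 + 0 = -12
|m| = √(6² + (-2)² + 7²) = √89 ≈ 9.434
|n| = √(0² + 6² + 0²) = √36 ≈ 6
cos θ = (m·n)/(|m||n|) = -12/(9.434·6) ≈ -0.212
θ = arccos(-0.212) ≈ 102.2°

102.2°


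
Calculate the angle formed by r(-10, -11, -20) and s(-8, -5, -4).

r·s = (-10)·(-8) + (-11)·(-5) + (-20)·(-4) = 80 + 55 + 80 = 215
|r| = √((-10)² + (-11)² + (-20)²) = √621 ≈ 24.92
|s| = √((-8)² + (-5)² + (-4)²) = √105 ≈ 10.25
cos θ = (r·s)/(|r||s|) = 215/(24.92·10.25) ≈ 0.842
θ = arccos(0.842) ≈ 32.65°

32.65°


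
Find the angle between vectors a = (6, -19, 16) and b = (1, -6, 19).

a·b = 6·1 + (-19)·(-6) + 16·19 = 6 + 114 + 304 = 424
|a| = √(6² + (-19)² + 16²) = √653 ≈ 25.55
|b| = √(1² + (-6)² + 19²) = √398 ≈ 19.95
cos θ = (a·b)/(|a||b|) = 424/(25.55·19.95) ≈ 0.8317
θ = arccos(0.8317) ≈ 33.73°

33.73°


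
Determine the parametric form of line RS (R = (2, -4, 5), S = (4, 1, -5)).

Direction vector d = S - R = (4 - 2, 1 + 4, -5 - 5) = (2, 5, -10)
Parametric form r = R + t·d:
x = 2 + 2t, y = -4 + 5t, z = 5 - 10t

x = 2 + 2t, y = -4 + 5t, z = 5 - 10t


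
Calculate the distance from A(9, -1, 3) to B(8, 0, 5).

d = √[(x₂-x₁)² + (y₂-y₁)² + (z₂-z₁)²]
  = √[(-1)² + 1² + 2²]
  = √[1 + 1 + 4]
  = √6
  ≈ 2.449

2.449


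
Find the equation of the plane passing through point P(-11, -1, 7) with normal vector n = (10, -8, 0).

The plane through P with normal n = (a, b, c) satisfies n·(r - P) = 0,
i.e. ax + by + cz = a·x₀ + b·y₀ + c·z₀.
d = 10·(-11) + (-8)·(-1) + 0·7
  = -110 + 8 + 0
  = -102
Equation: 10x - 8y = -102

10x - 8y = -102


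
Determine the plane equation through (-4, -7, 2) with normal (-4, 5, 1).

The plane through P with normal n = (a, b, c) satisfies n·(r - P) = 0,
i.e. ax + by + cz = a·x₀ + b·y₀ + c·z₀.
d = (-4)·(-4) + 5·(-7) + 1·2
  = 16 - 35 + 2
  = -17
Equation: -4x + 5y + z = -17

-4x + 5y + z = -17


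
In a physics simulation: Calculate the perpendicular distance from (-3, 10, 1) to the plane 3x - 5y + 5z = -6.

distance = |a·x₀ + b·y₀ + c·z₀ - d| / √(a² + b² + c²)
  = |3·(-3) + (-5)·10 + 5·1 - (-6)| / √(3² + (-5)² + 5²)
  = |-9 - 50 + 5 + 6| / √(9 + 25 + 25)
  = |-48| / √59
  = 48 / 7.681
  ≈ 6.249

6.249


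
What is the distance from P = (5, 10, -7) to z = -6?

distance = |a·x₀ + b·y₀ + c·z₀ - d| / √(a² + b² + c²)
  = |0·5 + 0·10 + 1·(-7) - (-6)| / √(0² + 0² + 1²)
  = |0 + 0 - 7 + 6| / √(0 + 0 + 1)
  = |-1| / √1
  = 1 / 1
  ≈ 1

1


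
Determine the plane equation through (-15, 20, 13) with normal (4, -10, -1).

The plane through P with normal n = (a, b, c) satisfies n·(r - P) = 0,
i.e. ax + by + cz = a·x₀ + b·y₀ + c·z₀.
d = 4·(-15) + (-10)·20 + (-1)·13
  = -60 - 200 - 13
  = -273
Equation: 4x - 10y - z = -273

4x - 10y - z = -273


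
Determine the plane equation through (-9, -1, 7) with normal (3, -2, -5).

The plane through P with normal n = (a, b, c) satisfies n·(r - P) = 0,
i.e. ax + by + cz = a·x₀ + b·y₀ + c·z₀.
d = 3·(-9) + (-2)·(-1) + (-5)·7
  = -27 + 2 - 35
  = -60
Equation: 3x - 2y - 5z = -60

3x - 2y - 5z = -60


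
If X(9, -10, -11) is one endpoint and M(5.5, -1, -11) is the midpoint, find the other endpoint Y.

Y = 2M - X
  = (2·5.5 - 9, 2·(-1) - (-10), 2·(-11) - (-11))
  = (11 - 9, -2 + 10, -22 + 11)
  = (2, 8, -11)

(2, 8, -11)


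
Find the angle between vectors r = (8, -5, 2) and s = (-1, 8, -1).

r·s = 8·(-1) + (-5)·8 + 2·(-1) = -8 - 40 - 2 = -50
|r| = √(8² + (-5)² + 2²) = √93 ≈ 9.644
|s| = √((-1)² + 8² + (-1)²) = √66 ≈ 8.124
cos θ = (r·s)/(|r||s|) = -50/(9.644·8.124) ≈ -0.6382
θ = arccos(-0.6382) ≈ 129.7°

129.7°


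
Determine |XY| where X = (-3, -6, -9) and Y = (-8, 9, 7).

d = √[(x₂-x₁)² + (y₂-y₁)² + (z₂-z₁)²]
  = √[(-5)² + 15² + 16²]
  = √[25 + 225 + 256]
  = √506
  ≈ 22.49

22.49
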